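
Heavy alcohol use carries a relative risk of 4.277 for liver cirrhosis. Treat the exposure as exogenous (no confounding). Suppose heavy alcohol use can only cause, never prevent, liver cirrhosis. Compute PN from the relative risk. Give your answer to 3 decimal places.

PN ≈ 0.766

Under exogeneity and monotonicity, PN = (RR − 1) / RR = 1 − 1/RR.
PN = (4.277 − 1) / 4.277 = 3.277 / 4.277 ≈ 0.7662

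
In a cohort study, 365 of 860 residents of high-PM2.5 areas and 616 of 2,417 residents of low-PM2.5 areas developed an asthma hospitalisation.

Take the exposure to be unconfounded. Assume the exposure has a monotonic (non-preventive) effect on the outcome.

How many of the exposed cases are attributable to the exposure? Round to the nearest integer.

p₁ = P(outcome | exposed) = 365/860 = 0.42442
p₀ = P(outcome | unexposed) = 616/2417 = 0.25486
PN = (p₁ − p₀)/p₁ = (0.42442 − 0.25486) / 0.42442 ≈ 0.39950.
Attributable cases ≈ PN × (exposed cases) = 0.39950 × 365 ≈ 145.82.

about 146 cases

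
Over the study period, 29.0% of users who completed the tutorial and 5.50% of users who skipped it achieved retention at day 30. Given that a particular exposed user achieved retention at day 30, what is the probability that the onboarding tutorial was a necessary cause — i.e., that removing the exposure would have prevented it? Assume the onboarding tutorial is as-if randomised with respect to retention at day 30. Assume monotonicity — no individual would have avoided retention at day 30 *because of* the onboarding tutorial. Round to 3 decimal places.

p₁ = 0.29, p₀ = 0.055.
Under exogeneity and monotonicity, PN = (p₁ − p₀) / p₁.
PN = (0.29 − 0.055) / 0.29 = 0.235 / 0.29 ≈ 0.8103

PN ≈ 0.810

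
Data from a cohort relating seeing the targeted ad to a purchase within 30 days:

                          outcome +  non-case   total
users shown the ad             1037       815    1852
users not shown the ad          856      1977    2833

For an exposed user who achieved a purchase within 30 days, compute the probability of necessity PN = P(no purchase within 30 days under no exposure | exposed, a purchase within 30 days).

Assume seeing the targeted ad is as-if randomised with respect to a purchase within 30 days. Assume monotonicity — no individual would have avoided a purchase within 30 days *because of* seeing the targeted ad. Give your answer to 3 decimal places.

PN ≈ 0.460

p₁ = P(outcome | exposed) = 1037/1852 = 0.55994
p₀ = P(outcome | unexposed) = 856/2833 = 0.30215
Under exogeneity and monotonicity, PN = (p₁ − p₀)/p₁.
PN = (0.55994 − 0.30215) / 0.55994 ≈ 0.4604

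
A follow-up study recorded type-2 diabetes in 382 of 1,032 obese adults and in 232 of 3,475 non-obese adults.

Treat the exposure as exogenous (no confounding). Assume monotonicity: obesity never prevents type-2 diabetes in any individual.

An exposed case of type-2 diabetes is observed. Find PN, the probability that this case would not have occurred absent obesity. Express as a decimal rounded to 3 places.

PN ≈ 0.820

p₁ = P(outcome | exposed) = 382/1032 = 0.37016
p₀ = P(outcome | unexposed) = 232/3475 = 0.066763
Under exogeneity and monotonicity, PN = (p₁ − p₀) / p₁.
PN = (0.37016 − 0.066763) / 0.37016 = 0.30339 / 0.37016 ≈ 0.8196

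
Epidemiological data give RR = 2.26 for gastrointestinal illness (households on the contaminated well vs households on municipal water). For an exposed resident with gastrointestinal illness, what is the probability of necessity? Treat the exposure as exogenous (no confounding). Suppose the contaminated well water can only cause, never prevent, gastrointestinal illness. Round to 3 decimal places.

Under exogeneity and monotonicity, PN = (RR − 1) / RR = 1 − 1/RR.
PN = (2.26 − 1) / 2.26 = 1.26 / 2.26 ≈ 0.5575

PN ≈ 0.558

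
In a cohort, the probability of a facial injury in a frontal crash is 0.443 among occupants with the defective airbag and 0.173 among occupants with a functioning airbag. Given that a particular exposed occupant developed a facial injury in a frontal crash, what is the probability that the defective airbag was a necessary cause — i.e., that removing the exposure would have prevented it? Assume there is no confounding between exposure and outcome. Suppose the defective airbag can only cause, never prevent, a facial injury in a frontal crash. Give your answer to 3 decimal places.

Let p₁ = 0.443, p₀ = 0.173.
Under exogeneity and monotonicity, PN = (p₁ − p₀) / p₁.
PN = (0.443 − 0.173) / 0.443 = 0.27 / 0.443 ≈ 0.6095

PN ≈ 0.609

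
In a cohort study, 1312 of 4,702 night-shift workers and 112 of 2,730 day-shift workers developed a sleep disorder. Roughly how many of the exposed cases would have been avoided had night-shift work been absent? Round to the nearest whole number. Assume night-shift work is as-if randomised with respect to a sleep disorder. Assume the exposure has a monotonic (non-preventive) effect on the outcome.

p₁ = P(outcome | exposed) = 1312/4702 = 0.27903
p₀ = P(outcome | unexposed) = 112/2730 = 0.041026
PN = (p₁ − p₀)/p₁ = (0.27903 − 0.041026) / 0.27903 ≈ 0.85297.
Attributable cases ≈ PN × (exposed cases) = 0.85297 × 1312 ≈ 1119.10.

about 1119 cases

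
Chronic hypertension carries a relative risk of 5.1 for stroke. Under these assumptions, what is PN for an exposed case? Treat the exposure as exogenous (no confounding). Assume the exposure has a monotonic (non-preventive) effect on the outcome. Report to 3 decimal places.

Under exogeneity and monotonicity, PN = (RR − 1) / RR = 1 − 1/RR.
PN = (5.1 − 1) / 5.1 = 4.1 / 5.1 ≈ 0.8039

PN ≈ 0.804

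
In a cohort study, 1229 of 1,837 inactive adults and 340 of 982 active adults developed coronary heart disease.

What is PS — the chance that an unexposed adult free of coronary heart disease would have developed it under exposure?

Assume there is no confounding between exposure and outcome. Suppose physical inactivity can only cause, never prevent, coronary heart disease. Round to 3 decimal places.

p₁ = P(outcome | exposed) = 1229/1837 = 0.66903
p₀ = P(outcome | unexposed) = 340/982 = 0.34623
Under exogeneity and monotonicity, PS = (p₁ − p₀) / (1 − p₀).
PS = (0.66903 − 0.34623) / (1 − 0.34623) = 0.32279 / 0.65377 ≈ 0.4937

PS ≈ 0.494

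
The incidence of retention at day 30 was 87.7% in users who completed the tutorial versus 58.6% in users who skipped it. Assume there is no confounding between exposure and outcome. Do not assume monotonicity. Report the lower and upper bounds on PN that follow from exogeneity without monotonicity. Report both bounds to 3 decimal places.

0.332 ≤ PN ≤ 0.472

p₁ = 0.877, p₀ = 0.586.
Under exogeneity alone the bounds on PN are max{0,(p₁−p₀)/p₁} ≤ PN ≤ min{1,(1−p₀)/p₁}.
  lower = (p₁ − p₀)/p₁ = 0.291 / 0.877 ≈ 0.3318
  upper = min{1, (1 − p₀)/p₁} = 0.414 / 0.877 ≈ 0.4721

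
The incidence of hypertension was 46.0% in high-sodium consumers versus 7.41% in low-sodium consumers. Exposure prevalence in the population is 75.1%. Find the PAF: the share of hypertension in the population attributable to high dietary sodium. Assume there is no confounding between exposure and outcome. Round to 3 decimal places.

PAF ≈ 0.796

p₁ = 0.46, p₀ = 0.0741.
Overall risk P(Y=1) = π·p₁ + (1−π)·p₀ = 0.751×0.46 + 0.249×0.0741 = 0.36391.
Under exogeneity, PAF = [P(Y=1) − p₀] / P(Y=1).
PAF = (0.36391 − 0.0741) / 0.36391 ≈ 0.7964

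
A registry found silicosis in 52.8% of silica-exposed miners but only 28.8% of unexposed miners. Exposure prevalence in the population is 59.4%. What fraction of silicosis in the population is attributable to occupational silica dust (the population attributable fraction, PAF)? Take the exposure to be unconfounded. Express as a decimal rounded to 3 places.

PAF ≈ 0.331

p₁ = 0.528, p₀ = 0.288.
Overall risk P(Y=1) = π·p₁ + (1−π)·p₀ = 0.594×0.528 + 0.406×0.288 = 0.43056.
Under exogeneity, PAF = [P(Y=1) − p₀] / P(Y=1).
PAF = (0.43056 − 0.288) / 0.43056 ≈ 0.3311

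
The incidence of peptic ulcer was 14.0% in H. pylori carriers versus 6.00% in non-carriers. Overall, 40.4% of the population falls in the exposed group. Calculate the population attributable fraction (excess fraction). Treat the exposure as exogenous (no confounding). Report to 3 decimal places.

p₁ = 0.14, p₀ = 0.06.
Overall risk P(Y=1) = π·p₁ + (1−π)·p₀ = 0.404×0.14 + 0.596×0.06 = 0.09232.
Under exogeneity, PAF = [P(Y=1) − p₀] / P(Y=1).
PAF = (0.09232 − 0.06) / 0.09232 ≈ 0.3501

PAF ≈ 0.350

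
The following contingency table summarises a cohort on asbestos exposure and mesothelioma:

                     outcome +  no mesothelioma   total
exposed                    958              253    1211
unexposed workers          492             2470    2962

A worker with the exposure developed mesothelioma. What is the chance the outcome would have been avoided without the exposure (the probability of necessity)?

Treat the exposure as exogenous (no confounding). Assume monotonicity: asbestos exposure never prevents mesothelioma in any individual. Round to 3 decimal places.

p₁ = P(outcome | exposed) = 958/1211 = 0.79108
p₀ = P(outcome | unexposed) = 492/2962 = 0.1661
Under exogeneity and monotonicity, PN = (p₁ − p₀)/p₁.
PN = (0.79108 − 0.1661) / 0.79108 ≈ 0.7900

PN ≈ 0.790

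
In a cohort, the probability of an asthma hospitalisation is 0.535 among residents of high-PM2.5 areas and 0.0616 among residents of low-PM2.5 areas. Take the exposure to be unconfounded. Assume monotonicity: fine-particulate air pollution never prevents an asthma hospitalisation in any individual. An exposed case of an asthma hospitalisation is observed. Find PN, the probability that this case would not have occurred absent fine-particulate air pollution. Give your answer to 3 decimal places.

Let p₁ = 0.535, p₀ = 0.0616.
Under exogeneity and monotonicity, PN = (p₁ − p₀) / p₁.
PN = (0.535 − 0.0616) / 0.535 = 0.4734 / 0.535 ≈ 0.8849

PN ≈ 0.885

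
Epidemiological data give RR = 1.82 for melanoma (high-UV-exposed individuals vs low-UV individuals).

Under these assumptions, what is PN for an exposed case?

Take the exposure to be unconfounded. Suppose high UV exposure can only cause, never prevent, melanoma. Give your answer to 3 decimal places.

Under exogeneity and monotonicity, PN = (RR − 1) / RR = 1 − 1/RR.
PN = (1.82 − 1) / 1.82 = 0.82 / 1.82 ≈ 0.4505

PN ≈ 0.451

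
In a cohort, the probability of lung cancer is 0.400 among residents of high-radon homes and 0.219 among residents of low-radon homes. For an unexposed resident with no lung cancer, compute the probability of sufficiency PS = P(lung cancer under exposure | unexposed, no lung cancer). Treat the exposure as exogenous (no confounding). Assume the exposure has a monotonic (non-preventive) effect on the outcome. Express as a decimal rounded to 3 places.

Let p₁ = 0.4, p₀ = 0.219.
Under exogeneity and monotonicity, PS = (p₁ − p₀) / (1 − p₀).
PS = (0.4 − 0.219) / (1 − 0.219) = 0.181 / 0.781 ≈ 0.2318

PS ≈ 0.232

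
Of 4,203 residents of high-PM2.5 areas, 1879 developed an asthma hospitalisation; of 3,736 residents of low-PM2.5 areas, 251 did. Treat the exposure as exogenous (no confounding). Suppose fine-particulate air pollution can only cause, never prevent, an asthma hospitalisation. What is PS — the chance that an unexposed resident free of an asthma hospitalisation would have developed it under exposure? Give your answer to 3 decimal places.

p₁ = P(outcome | exposed) = 1879/4203 = 0.44706
p₀ = P(outcome | unexposed) = 251/3736 = 0.067184
Under exogeneity and monotonicity, PS = (p₁ − p₀) / (1 − p₀).
PS = (0.44706 − 0.067184) / (1 − 0.067184) = 0.37988 / 0.93282 ≈ 0.4072

PS ≈ 0.407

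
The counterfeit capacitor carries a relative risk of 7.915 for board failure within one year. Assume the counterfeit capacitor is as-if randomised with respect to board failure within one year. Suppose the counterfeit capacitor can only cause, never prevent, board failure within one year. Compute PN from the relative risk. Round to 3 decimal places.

PN ≈ 0.874

Under exogeneity and monotonicity, PN = (RR − 1) / RR = 1 − 1/RR.
PN = (7.915 − 1) / 7.915 = 6.915 / 7.915 ≈ 0.8737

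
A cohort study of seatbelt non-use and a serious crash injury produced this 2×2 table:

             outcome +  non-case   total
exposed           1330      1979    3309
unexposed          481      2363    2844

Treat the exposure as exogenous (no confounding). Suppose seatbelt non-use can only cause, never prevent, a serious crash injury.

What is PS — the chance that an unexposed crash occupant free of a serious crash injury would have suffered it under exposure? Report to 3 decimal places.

p₁ = P(outcome | exposed) = 1330/3309 = 0.40193
p₀ = P(outcome | unexposed) = 481/2844 = 0.16913
Under exogeneity and monotonicity, PS = (p₁ − p₀)/(1 − p₀).
PS = (0.40193 − 0.16913) / 0.83087 ≈ 0.2802

PS ≈ 0.280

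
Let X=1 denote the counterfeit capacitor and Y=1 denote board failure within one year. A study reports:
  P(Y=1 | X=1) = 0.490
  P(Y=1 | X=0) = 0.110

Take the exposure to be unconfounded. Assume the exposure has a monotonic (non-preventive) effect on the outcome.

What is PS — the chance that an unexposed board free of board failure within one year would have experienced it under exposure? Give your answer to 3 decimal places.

Let p₁ = 0.49, p₀ = 0.11.
Under exogeneity and monotonicity, PS = (p₁ − p₀) / (1 − p₀).
PS = (0.49 − 0.11) / (1 − 0.11) = 0.38 / 0.89 ≈ 0.4270

PS ≈ 0.427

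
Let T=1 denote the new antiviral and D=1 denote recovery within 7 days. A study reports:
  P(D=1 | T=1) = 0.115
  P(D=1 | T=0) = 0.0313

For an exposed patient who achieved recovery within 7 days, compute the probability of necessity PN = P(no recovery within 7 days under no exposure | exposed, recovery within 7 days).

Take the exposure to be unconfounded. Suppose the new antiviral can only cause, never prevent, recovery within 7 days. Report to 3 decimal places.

Let p₁ = 0.115, p₀ = 0.0313.
Under exogeneity and monotonicity, PN = (p₁ − p₀) / p₁.
PN = (0.115 − 0.0313) / 0.115 = 0.0837 / 0.115 ≈ 0.7278

PN ≈ 0.728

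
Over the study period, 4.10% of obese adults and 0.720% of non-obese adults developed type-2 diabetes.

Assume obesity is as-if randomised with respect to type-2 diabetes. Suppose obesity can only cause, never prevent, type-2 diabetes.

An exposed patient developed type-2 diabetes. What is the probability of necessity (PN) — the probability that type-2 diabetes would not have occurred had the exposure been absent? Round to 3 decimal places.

PN ≈ 0.824

p₁ = 0.041, p₀ = 0.0072.
Under exogeneity and monotonicity, PN = (p₁ − p₀) / p₁.
PN = (0.041 − 0.0072) / 0.041 = 0.0338 / 0.041 ≈ 0.8244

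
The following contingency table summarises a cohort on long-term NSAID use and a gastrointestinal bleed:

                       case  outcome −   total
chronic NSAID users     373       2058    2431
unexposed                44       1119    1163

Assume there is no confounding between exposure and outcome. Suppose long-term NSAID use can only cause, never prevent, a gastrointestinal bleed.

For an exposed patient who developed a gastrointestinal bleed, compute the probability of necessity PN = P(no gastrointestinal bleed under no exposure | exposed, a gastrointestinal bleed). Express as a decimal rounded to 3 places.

p₁ = P(outcome | exposed) = 373/2431 = 0.15343
p₀ = P(outcome | unexposed) = 44/1163 = 0.037833
Under exogeneity and monotonicity, PN = (p₁ − p₀)/p₁.
PN = (0.15343 − 0.037833) / 0.15343 ≈ 0.7534

PN ≈ 0.753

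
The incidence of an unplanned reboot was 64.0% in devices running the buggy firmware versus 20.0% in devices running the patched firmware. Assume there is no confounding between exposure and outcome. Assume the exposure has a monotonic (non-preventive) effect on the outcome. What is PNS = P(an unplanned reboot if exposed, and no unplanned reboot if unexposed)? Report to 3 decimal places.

PNS ≈ 0.440

p₁ = 0.64, p₀ = 0.2.
Under exogeneity and monotonicity, PNS = p₁ − p₀.
PNS = 0.64 − 0.2 = 0.44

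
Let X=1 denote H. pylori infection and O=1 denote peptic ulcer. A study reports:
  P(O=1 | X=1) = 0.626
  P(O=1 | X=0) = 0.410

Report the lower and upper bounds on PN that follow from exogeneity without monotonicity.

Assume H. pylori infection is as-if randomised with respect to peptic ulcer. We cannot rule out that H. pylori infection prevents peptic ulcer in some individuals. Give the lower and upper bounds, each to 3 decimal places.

0.345 ≤ PN ≤ 0.942

Let p₁ = 0.626, p₀ = 0.41.
Under exogeneity alone the bounds on PN are max{0,(p₁−p₀)/p₁} ≤ PN ≤ min{1,(1−p₀)/p₁}.
  lower = (p₁ − p₀)/p₁ = 0.216 / 0.626 ≈ 0.3450
  upper = min{1, (1 − p₀)/p₁} = 0.59 / 0.626 ≈ 0.9425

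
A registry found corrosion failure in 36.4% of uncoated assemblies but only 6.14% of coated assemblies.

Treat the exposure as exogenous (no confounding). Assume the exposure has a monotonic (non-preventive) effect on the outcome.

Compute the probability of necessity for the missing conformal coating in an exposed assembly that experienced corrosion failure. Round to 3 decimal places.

p₁ = 0.364, p₀ = 0.0614.
Under exogeneity and monotonicity, PN = (p₁ − p₀) / p₁.
PN = (0.364 − 0.0614) / 0.364 = 0.3026 / 0.364 ≈ 0.8313

PN ≈ 0.831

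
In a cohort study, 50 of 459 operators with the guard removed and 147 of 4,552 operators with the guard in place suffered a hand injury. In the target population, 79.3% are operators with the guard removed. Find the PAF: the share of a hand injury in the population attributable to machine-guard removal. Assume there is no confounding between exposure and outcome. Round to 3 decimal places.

p₁ = P(outcome | exposed) = 50/459 = 0.10893
p₀ = P(outcome | unexposed) = 147/4552 = 0.032293
Overall risk P(Y=1) = π·p₁ + (1−π)·p₀ = 0.793×0.10893 + 0.207×0.032293 = 0.093068.
Under exogeneity, PAF = [P(Y=1) − p₀] / P(Y=1).
PAF = (0.093068 − 0.032293) / 0.093068 ≈ 0.6530

PAF ≈ 0.653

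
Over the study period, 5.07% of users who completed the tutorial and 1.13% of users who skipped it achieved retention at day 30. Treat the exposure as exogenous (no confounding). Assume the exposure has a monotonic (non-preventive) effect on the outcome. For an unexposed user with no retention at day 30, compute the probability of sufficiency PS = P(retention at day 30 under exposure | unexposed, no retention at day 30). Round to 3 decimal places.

p₁ = 0.0507, p₀ = 0.0113.
Under exogeneity and monotonicity, PS = (p₁ − p₀) / (1 − p₀).
PS = (0.0507 − 0.0113) / (1 − 0.0113) = 0.0394 / 0.9887 ≈ 0.0399

PS ≈ 0.040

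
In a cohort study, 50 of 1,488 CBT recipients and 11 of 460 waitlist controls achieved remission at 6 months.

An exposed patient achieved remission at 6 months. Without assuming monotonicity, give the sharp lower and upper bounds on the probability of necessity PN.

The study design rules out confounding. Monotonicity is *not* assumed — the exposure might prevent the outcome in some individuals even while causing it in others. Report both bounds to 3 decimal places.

0.288 ≤ PN ≤ 1.000

p₁ = P(outcome | exposed) = 50/1488 = 0.033602
p₀ = P(outcome | unexposed) = 11/460 = 0.023913
Under exogeneity alone the bounds on PN are max{0,(p₁−p₀)/p₁} ≤ PN ≤ min{1,(1−p₀)/p₁}.
  lower = (p₁ − p₀)/p₁ = 0.0096891 / 0.033602 ≈ 0.2883
  upper = min{1, (1 − p₀)/p₁} = 0.97609 / 0.033602 ≈ 29.0483 → capped at 1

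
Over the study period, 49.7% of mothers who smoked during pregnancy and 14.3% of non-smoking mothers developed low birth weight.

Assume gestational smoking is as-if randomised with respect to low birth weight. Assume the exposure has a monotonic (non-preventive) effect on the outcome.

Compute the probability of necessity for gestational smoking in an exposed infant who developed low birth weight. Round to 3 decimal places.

PN ≈ 0.712

p₁ = 0.497, p₀ = 0.143.
Under exogeneity and monotonicity, PN = (p₁ − p₀) / p₁.
PN = (0.497 − 0.143) / 0.497 = 0.354 / 0.497 ≈ 0.7123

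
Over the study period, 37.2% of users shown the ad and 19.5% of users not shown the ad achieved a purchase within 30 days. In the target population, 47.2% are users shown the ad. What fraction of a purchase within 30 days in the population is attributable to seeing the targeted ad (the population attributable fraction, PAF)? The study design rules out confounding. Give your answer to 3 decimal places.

PAF ≈ 0.300

p₁ = 0.372, p₀ = 0.195.
Overall risk P(Y=1) = π·p₁ + (1−π)·p₀ = 0.472×0.372 + 0.528×0.195 = 0.27854.
Under exogeneity, PAF = [P(Y=1) − p₀] / P(Y=1).
PAF = (0.27854 − 0.195) / 0.27854 ≈ 0.2999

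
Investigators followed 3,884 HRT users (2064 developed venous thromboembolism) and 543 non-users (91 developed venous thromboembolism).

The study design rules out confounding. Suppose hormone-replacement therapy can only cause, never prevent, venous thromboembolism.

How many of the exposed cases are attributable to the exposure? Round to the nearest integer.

p₁ = P(outcome | exposed) = 2064/3884 = 0.53141
p₀ = P(outcome | unexposed) = 91/543 = 0.16759
PN = (p₁ − p₀)/p₁ = (0.53141 − 0.16759) / 0.53141 ≈ 0.68464.
Attributable cases ≈ PN × (exposed cases) = 0.68464 × 2064 ≈ 1413.09.

about 1413 cases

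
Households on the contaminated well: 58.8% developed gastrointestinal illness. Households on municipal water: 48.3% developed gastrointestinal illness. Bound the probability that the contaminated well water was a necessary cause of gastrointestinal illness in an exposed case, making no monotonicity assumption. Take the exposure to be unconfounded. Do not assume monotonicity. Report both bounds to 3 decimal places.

0.179 ≤ PN ≤ 0.879

p₁ = 0.588, p₀ = 0.483.
Under exogeneity alone the bounds on PN are max{0,(p₁−p₀)/p₁} ≤ PN ≤ min{1,(1−p₀)/p₁}.
  lower = (p₁ − p₀)/p₁ = 0.105 / 0.588 ≈ 0.1786
  upper = min{1, (1 − p₀)/p₁} = 0.517 / 0.588 ≈ 0.8793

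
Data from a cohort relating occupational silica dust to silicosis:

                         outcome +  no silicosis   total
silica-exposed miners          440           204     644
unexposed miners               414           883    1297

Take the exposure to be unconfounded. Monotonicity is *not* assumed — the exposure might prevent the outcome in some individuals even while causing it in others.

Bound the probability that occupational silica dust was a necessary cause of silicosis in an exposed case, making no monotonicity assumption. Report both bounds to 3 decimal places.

p₁ = P(outcome | exposed) = 440/644 = 0.68323
p₀ = P(outcome | unexposed) = 414/1297 = 0.3192
Under exogeneity alone the bounds on PN are max{0,(p₁−p₀)/p₁} ≤ PN ≤ min{1,(1−p₀)/p₁}.
  lower = (p₁ − p₀)/p₁ = 0.36403 / 0.68323 ≈ 0.5328
  upper = min{1, (1 − p₀)/p₁} = 0.6808 / 0.68323 ≈ 0.9964

0.533 ≤ PN ≤ 0.996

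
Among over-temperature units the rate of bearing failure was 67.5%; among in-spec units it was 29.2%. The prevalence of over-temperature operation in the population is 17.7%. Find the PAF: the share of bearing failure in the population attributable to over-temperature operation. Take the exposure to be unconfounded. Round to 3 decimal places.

PAF ≈ 0.188

p₁ = 0.675, p₀ = 0.292.
Overall risk P(Y=1) = π·p₁ + (1−π)·p₀ = 0.177×0.675 + 0.823×0.292 = 0.35979.
Under exogeneity, PAF = [P(Y=1) − p₀] / P(Y=1).
PAF = (0.35979 − 0.292) / 0.35979 ≈ 0.1884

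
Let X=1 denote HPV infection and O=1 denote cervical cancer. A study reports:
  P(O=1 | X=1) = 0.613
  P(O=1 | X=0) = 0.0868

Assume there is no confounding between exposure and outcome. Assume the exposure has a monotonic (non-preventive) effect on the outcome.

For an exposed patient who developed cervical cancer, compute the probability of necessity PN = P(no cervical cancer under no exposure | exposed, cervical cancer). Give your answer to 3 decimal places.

Let p₁ = 0.613, p₀ = 0.0868.
Under exogeneity and monotonicity, PN = (p₁ − p₀) / p₁.
PN = (0.613 − 0.0868) / 0.613 = 0.5262 / 0.613 ≈ 0.8584

PN ≈ 0.858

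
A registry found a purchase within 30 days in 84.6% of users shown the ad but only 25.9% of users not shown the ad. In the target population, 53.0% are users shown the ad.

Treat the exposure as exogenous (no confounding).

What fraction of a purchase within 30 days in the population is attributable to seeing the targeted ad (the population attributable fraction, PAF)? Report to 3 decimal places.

p₁ = 0.846, p₀ = 0.259.
Overall risk P(Y=1) = π·p₁ + (1−π)·p₀ = 0.53×0.846 + 0.47×0.259 = 0.57011.
Under exogeneity, PAF = [P(Y=1) − p₀] / P(Y=1).
PAF = (0.57011 − 0.259) / 0.57011 ≈ 0.5457

PAF ≈ 0.546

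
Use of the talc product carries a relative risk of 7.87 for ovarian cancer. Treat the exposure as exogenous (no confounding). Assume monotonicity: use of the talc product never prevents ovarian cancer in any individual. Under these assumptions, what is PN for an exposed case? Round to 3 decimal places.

PN ≈ 0.873

Under exogeneity and monotonicity, PN = (RR − 1) / RR = 1 − 1/RR.
PN = (7.87 − 1) / 7.87 = 6.87 / 7.87 ≈ 0.8729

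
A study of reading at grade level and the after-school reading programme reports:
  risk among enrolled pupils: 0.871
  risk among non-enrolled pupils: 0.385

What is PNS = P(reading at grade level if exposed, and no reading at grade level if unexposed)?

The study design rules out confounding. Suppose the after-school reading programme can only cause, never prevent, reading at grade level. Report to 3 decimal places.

PNS ≈ 0.486

Let p₁ = 0.871, p₀ = 0.385.
Under exogeneity and monotonicity, PNS = p₁ − p₀.
PNS = 0.871 − 0.385 = 0.486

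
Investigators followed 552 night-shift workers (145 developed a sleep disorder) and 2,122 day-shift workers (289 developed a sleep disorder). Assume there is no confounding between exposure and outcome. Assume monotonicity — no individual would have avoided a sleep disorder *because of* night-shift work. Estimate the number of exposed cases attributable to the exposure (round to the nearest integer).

about 70 cases

p₁ = P(outcome | exposed) = 145/552 = 0.26268
p₀ = P(outcome | unexposed) = 289/2122 = 0.13619
PN = (p₁ − p₀)/p₁ = (0.26268 − 0.13619) / 0.26268 ≈ 0.48153.
Attributable cases ≈ PN × (exposed cases) = 0.48153 × 145 ≈ 69.82.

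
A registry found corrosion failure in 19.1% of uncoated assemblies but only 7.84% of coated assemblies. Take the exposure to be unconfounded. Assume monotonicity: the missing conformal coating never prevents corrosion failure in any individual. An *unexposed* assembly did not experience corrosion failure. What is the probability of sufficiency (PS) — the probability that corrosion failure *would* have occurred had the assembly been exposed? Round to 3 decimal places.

p₁ = 0.191, p₀ = 0.0784.
Under exogeneity and monotonicity, PS = (p₁ − p₀) / (1 − p₀).
PS = (0.191 − 0.0784) / (1 − 0.0784) = 0.1126 / 0.9216 ≈ 0.1222

PS ≈ 0.122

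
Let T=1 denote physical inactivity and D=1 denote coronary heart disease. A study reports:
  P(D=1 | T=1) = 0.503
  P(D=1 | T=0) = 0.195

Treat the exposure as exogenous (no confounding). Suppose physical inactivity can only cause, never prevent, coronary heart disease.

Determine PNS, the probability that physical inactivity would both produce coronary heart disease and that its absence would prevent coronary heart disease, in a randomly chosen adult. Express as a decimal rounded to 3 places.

Let p₁ = 0.503, p₀ = 0.195.
Under exogeneity and monotonicity, PNS = p₁ − p₀.
PNS = 0.503 − 0.195 = 0.308

PNS ≈ 0.308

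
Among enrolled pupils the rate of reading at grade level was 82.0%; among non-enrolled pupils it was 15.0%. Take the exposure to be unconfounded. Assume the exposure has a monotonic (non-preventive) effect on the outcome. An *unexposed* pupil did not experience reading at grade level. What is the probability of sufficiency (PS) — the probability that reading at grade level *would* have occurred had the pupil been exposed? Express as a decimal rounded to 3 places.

p₁ = 0.82, p₀ = 0.15.
Under exogeneity and monotonicity, PS = (p₁ − p₀) / (1 − p₀).
PS = (0.82 − 0.15) / (1 − 0.15) = 0.67 / 0.85 ≈ 0.7882

PS ≈ 0.788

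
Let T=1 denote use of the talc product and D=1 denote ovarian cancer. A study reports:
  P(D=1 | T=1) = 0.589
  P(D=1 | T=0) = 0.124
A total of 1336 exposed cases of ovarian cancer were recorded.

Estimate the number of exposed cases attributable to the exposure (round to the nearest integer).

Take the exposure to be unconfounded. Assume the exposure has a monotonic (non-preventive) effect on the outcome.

Let p₁ = 0.589, p₀ = 0.124.
PN = (p₁ − p₀)/p₁ = (0.589 − 0.124) / 0.589 ≈ 0.78947.
Attributable cases ≈ PN × (exposed cases) = 0.78947 × 1336 ≈ 1054.74.

about 1055 cases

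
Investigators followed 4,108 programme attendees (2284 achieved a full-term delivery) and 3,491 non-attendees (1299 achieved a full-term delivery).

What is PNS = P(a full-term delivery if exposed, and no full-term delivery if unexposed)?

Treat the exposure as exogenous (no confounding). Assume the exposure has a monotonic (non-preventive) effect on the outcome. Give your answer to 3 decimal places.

p₁ = P(outcome | exposed) = 2284/4108 = 0.55599
p₀ = P(outcome | unexposed) = 1299/3491 = 0.3721
Under exogeneity and monotonicity, PNS = p₁ − p₀.
PNS = 0.55599 − 0.3721 = 0.18389

PNS ≈ 0.184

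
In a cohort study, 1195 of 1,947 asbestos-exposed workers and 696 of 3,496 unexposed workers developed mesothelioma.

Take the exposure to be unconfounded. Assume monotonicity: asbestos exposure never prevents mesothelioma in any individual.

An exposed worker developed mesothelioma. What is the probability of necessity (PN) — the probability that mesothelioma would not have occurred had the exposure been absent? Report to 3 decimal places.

PN ≈ 0.676

p₁ = P(outcome | exposed) = 1195/1947 = 0.61376
p₀ = P(outcome | unexposed) = 696/3496 = 0.19908
Under exogeneity and monotonicity, PN = (p₁ − p₀) / p₁.
PN = (0.61376 − 0.19908) / 0.61376 = 0.41468 / 0.61376 ≈ 0.6756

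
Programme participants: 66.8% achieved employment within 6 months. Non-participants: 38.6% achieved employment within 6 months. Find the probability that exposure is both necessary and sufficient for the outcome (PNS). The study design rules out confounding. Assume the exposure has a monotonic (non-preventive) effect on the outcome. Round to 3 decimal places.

p₁ = 0.668, p₀ = 0.386.
Under exogeneity and monotonicity, PNS = p₁ − p₀.
PNS = 0.668 − 0.386 = 0.282

PNS ≈ 0.282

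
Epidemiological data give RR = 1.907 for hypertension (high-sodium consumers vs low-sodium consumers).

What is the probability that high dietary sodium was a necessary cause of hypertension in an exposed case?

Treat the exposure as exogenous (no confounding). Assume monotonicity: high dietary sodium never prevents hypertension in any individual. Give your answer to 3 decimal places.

Under exogeneity and monotonicity, PN = (RR − 1) / RR = 1 − 1/RR.
PN = (1.907 − 1) / 1.907 = 0.907 / 1.907 ≈ 0.4756

PN ≈ 0.476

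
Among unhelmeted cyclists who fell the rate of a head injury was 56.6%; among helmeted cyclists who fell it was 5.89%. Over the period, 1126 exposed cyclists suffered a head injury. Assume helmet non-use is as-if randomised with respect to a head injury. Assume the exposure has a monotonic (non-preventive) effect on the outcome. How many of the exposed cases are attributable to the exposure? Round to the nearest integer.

about 1009 cases

p₁ = 0.566, p₀ = 0.0589.
PN = (p₁ − p₀)/p₁ = (0.566 − 0.0589) / 0.566 ≈ 0.89594.
Attributable cases ≈ PN × (exposed cases) = 0.89594 × 1126 ≈ 1008.82.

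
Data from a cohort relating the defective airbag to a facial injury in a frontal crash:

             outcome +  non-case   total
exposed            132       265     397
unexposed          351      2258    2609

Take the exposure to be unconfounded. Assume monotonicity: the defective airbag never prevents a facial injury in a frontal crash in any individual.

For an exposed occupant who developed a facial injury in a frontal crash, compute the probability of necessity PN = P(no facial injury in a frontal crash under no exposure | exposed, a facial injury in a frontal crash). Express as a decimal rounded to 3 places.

PN ≈ 0.595

p₁ = P(outcome | exposed) = 132/397 = 0.33249
p₀ = P(outcome | unexposed) = 351/2609 = 0.13453
Under exogeneity and monotonicity, PN = (p₁ − p₀) / p₁.
PN = (0.33249 − 0.13453) / 0.33249 = 0.19796 / 0.33249 ≈ 0.5954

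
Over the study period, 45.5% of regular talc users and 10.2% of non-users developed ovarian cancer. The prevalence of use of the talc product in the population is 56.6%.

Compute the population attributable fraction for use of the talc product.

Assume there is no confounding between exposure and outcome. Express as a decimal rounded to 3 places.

PAF ≈ 0.662

p₁ = 0.455, p₀ = 0.102.
Overall risk P(Y=1) = π·p₁ + (1−π)·p₀ = 0.566×0.455 + 0.434×0.102 = 0.3018.
Under exogeneity, PAF = [P(Y=1) − p₀] / P(Y=1).
PAF = (0.3018 − 0.102) / 0.3018 ≈ 0.6620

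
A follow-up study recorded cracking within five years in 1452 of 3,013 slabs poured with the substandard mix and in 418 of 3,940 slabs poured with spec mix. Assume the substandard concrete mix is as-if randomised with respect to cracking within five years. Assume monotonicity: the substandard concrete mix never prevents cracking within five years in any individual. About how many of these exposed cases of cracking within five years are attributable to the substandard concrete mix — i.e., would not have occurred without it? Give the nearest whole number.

about 1132 cases

p₁ = P(outcome | exposed) = 1452/3013 = 0.48191
p₀ = P(outcome | unexposed) = 418/3940 = 0.10609
PN = (p₁ − p₀)/p₁ = (0.48191 − 0.10609) / 0.48191 ≈ 0.77985.
Attributable cases ≈ PN × (exposed cases) = 0.77985 × 1452 ≈ 1132.35.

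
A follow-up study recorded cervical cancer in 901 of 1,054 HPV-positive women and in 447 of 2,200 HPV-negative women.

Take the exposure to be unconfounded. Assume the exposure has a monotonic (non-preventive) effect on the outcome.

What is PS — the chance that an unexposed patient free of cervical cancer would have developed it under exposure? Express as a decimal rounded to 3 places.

p₁ = P(outcome | exposed) = 901/1054 = 0.85484
p₀ = P(outcome | unexposed) = 447/2200 = 0.20318
Under exogeneity and monotonicity, PS = (p₁ − p₀) / (1 − p₀).
PS = (0.85484 − 0.20318) / (1 − 0.20318) = 0.65166 / 0.79682 ≈ 0.8178

PS ≈ 0.818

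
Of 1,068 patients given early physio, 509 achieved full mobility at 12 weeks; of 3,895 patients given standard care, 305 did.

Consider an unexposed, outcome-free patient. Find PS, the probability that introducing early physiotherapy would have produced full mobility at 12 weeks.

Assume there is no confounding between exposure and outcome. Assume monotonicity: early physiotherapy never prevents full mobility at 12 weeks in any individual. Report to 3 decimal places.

p₁ = P(outcome | exposed) = 509/1068 = 0.47659
p₀ = P(outcome | unexposed) = 305/3895 = 0.078306
Under exogeneity and monotonicity, PS = (p₁ − p₀) / (1 − p₀).
PS = (0.47659 − 0.078306) / (1 − 0.078306) = 0.39829 / 0.92169 ≈ 0.4321

PS ≈ 0.432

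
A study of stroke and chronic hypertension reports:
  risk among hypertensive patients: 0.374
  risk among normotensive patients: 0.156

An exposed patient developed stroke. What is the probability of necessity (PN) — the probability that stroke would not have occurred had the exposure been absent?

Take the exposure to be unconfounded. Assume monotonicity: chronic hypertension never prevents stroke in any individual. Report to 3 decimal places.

Let p₁ = 0.374, p₀ = 0.156.
Under exogeneity and monotonicity, PN = (p₁ − p₀) / p₁.
PN = (0.374 − 0.156) / 0.374 = 0.218 / 0.374 ≈ 0.5829

PN ≈ 0.583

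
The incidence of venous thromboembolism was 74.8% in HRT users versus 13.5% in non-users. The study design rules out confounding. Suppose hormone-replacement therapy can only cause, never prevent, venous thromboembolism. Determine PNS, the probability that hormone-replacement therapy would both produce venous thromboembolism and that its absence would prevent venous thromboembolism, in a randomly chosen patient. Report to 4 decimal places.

PNS ≈ 0.6130

p₁ = 0.748, p₀ = 0.135.
Under exogeneity and monotonicity, PNS = p₁ − p₀.
PNS = 0.748 − 0.135 = 0.613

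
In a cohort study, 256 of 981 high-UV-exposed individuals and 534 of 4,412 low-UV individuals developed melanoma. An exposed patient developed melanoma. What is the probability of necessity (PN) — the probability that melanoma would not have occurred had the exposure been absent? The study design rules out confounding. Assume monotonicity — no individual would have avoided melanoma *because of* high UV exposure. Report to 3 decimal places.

p₁ = P(outcome | exposed) = 256/981 = 0.26096
p₀ = P(outcome | unexposed) = 534/4412 = 0.12103
Under exogeneity and monotonicity, PN = (p₁ − p₀) / p₁.
PN = (0.26096 − 0.12103) / 0.26096 = 0.13992 / 0.26096 ≈ 0.5362

PN ≈ 0.536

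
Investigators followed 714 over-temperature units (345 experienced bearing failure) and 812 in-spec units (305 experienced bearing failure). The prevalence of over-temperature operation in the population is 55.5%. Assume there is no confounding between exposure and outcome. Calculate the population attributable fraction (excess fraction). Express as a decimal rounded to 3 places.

p₁ = P(outcome | exposed) = 345/714 = 0.48319
p₀ = P(outcome | unexposed) = 305/812 = 0.37562
Overall risk P(Y=1) = π·p₁ + (1−π)·p₀ = 0.555×0.48319 + 0.445×0.37562 = 0.43532.
Under exogeneity, PAF = [P(Y=1) − p₀] / P(Y=1).
PAF = (0.43532 − 0.37562) / 0.43532 ≈ 0.1372

PAF ≈ 0.137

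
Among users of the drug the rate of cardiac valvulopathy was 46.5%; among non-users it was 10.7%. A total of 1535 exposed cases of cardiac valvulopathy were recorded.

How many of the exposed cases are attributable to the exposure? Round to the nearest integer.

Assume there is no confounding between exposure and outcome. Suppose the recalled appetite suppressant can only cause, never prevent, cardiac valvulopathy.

p₁ = 0.465, p₀ = 0.107.
PN = (p₁ − p₀)/p₁ = (0.465 − 0.107) / 0.465 ≈ 0.76989.
Attributable cases ≈ PN × (exposed cases) = 0.76989 × 1535 ≈ 1181.78.

about 1182 cases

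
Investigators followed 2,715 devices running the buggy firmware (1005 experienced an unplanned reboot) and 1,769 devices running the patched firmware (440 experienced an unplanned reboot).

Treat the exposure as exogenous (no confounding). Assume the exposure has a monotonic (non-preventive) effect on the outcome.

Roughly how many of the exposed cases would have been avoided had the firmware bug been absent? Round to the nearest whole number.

p₁ = P(outcome | exposed) = 1005/2715 = 0.37017
p₀ = P(outcome | unexposed) = 440/1769 = 0.24873
PN = (p₁ − p₀)/p₁ = (0.37017 − 0.24873) / 0.37017 ≈ 0.32806.
Attributable cases ≈ PN × (exposed cases) = 0.32806 × 1005 ≈ 329.70.

about 330 cases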